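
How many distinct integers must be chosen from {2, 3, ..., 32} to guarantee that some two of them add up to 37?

A set avoiding the sum 37 can contain at most one of each pair {x, 37−x}, plus the 3 elements whose complement lies outside the range.
The integers 2, …, 18 (17 of them) are such a set: any two sum to at least 2+3 = 5 and at most 17+18 = 35 < 37.
By the pigeonhole principle, any 18th integer completes one of the 14 pairs, so 18 choices force a sum of 37.

18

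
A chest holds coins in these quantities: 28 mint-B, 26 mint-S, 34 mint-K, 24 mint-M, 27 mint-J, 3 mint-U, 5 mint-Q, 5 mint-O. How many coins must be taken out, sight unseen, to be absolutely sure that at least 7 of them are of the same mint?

44

By pigeonhole, put each drawn coin into a box by mint. The largest draw with every box below 7 takes min(count, 6) from each mint; mints with fewer than 6 contribute all they have.
Σ min(cᵢ, 6) = 6 + 6 + 6 + 6 + 6 + 3 + 5 + 5 = 43.
Draw number 43 + 1 = 44 must push one box to 7.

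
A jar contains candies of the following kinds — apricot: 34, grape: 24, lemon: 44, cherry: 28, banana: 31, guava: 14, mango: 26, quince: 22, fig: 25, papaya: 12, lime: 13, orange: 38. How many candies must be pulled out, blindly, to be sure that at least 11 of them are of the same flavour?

121

Pigeonhole: put each drawn candy into a box by flavour. The largest draw with every box below 11 takes min(count, 10) from each flavour.
Σ min(cᵢ, 10) = 10 + 10 + 10 + 10 + 10 + 10 + 10 + 10 + 10 + 10 + 10 + 10 = 120.
Draw number 120 + 1 = 121 must push one box to 11.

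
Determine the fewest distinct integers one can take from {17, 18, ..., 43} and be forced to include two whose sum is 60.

Group the elements by complementary pair {x, 60−x}: {17,43}, {18,42}, {19,41}, …, giving 13 two-element pairs and the single value 30 (it cannot pair with itself since the integers are distinct).
By the pigeonhole principle, treating each of those 14 groups as a pigeonhole, one can pick one integer per group — 14 integers — with no two summing to 60.
The 15th integer lands in an occupied pair, forcing a sum of 60.

15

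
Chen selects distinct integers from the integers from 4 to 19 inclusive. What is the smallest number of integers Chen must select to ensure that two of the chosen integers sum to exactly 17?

12

Two chosen integers sum to 17 exactly when both halves of some pair {x, 17−x} with 4 ≤ x ≤ 17−x ≤ 13 are chosen — 5 such pairs.
The remaining 6 elements (those with no distinct partner in range) can never complete a 17-sum, so the worst case takes all of them and one from each pair: 6 + 5 = 11.
Pigeonhole: the 12th integer has to be the second member of some pair, so 11 + 1 = 12.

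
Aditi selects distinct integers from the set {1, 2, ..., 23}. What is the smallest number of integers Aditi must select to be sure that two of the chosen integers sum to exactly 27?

Two chosen integers sum to 27 exactly when both halves of some pair {x, 27−x} with 4 ≤ x ≤ 27−x ≤ 23 are chosen — 10 such pairs.
The remaining 3 elements (those with no distinct partner in range) can never complete a 27-sum, so the worst case takes all of them and one from each pair: 3 + 10 = 13.
The 14th integer has to be the second member of some pair, so 13 + 1 = 14.

14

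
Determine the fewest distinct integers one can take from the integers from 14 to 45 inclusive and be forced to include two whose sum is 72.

Group the elements by complementary pair {x, 72−x}: {27,45}, {28,44}, {29,43}, …, giving 9 two-element pairs; the single value 36 (it cannot pair with itself since the integers are distinct); and 13 integers whose partner 72−x falls outside [14,45].
Treating each of those 23 groups as a pigeonhole, one can pick one integer per group — 23 integers — with no two summing to 72.
The 24th integer lands in an occupied pair, forcing a sum of 72.

24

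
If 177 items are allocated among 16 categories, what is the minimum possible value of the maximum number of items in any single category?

The 16 categories are the holes and the 177 items are the pigeons.
If every category held at most 11 items, the total would be at most 16 × 11 = 176, which is less than 177.
So some category holds at least ⌈177/16⌉ = 12 items.

12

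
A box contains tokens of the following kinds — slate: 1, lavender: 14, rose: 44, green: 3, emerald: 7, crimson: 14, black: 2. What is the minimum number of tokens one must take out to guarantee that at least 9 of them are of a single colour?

38

An adversary could hand out at most 8 tokens per colour (4 colours run out sooner): 1 + 8 + 8 + 3 + 7 + 8 + 2 = 37 tokens and still no colour has 9.
By pigeonhole, one more token lands in a colour already at 8, so 38 draws are enough and 37 are not.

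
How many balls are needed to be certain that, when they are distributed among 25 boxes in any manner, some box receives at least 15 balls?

351

With 350 balls one could put exactly 14 in each of the 25 boxes, and no box would reach 15.
Pigeonhole: one more ball must land in a box that already has 14, giving it 15.
So 25 × 14 + 1 = 351 balls are required.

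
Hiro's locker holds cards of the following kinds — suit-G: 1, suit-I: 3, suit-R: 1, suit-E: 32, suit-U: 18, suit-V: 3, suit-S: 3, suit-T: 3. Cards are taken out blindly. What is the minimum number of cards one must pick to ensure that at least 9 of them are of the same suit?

31

An adversary could hand out at most 8 cards per suit (6 suits run out sooner): 1 + 3 + 1 + 8 + 8 + 3 + 3 + 3 = 30 cards and still no suit has 9.
By the pigeonhole principle, one more card lands in a suit already at 8, so 31 draws are enough and 30 are not.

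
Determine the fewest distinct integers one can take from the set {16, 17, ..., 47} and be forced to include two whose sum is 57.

20

Two chosen integers sum to 57 exactly when both halves of some pair {x, 57−x} with 16 ≤ x ≤ 57−x ≤ 41 are chosen — 13 such pairs.
The remaining 6 elements (those with no distinct partner in range) can never complete a 57-sum, so the worst case takes all of them and one from each pair: 6 + 13 = 19.
By the pigeonhole principle, the 20th integer has to be the second member of some pair, so 19 + 1 = 20.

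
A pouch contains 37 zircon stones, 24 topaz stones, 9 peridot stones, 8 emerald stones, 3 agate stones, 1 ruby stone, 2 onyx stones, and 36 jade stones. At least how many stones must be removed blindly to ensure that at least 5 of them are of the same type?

27

An adversary could hand out at most 4 stones per type (agate, ruby, onyx run out sooner): 4 + 4 + 4 + 4 + 3 + 1 + 2 + 4 = 26 stones and still no type has 5.
By the pigeonhole principle, one more stone lands in a type already at 4, so 27 draws are enough and 26 are not.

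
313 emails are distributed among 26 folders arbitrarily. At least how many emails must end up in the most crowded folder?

The 26 folders are the holes and the 313 emails are the pigeons.
If every folder held at most 12 emails, the total would be at most 26 × 12 = 312, which is less than 313.
So some folder holds at least ⌈313/26⌉ = 13 emails.

13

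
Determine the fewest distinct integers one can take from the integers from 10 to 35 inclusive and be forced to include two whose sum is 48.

16

A set avoiding the sum 48 can contain at most one of each pair {x, 48−x}, plus the 4 elements whose complement lies outside the range or equal to its own complement.
The integers 10, …, 24 (15 of them) are such a set: any two sum to at least 10+11 = 21 and at most 23+24 = 47 < 48.
Pigeonhole: any 16th integer completes one of the 11 pairs, so 16 choices force a sum of 48.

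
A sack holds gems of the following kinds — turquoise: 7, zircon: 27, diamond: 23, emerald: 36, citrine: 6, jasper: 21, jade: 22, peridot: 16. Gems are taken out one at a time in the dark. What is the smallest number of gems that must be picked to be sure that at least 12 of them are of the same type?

80

By the pigeonhole principle, the 8 types are the holes; the gems drawn are the pigeons.
To avoid 12 of any one type, the worst case takes at most 11 of each type, or every gem of a type that has fewer than 11.
That gives 7 + 11 + 11 + 11 + 6 + 11 + 11 + 11 = 79 gems with no type reaching 12.
The next gem forces some type to 12, so 79 + 1 = 80.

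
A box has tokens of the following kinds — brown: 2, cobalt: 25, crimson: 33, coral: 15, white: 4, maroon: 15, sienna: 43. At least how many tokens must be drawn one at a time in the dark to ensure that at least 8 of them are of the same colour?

42

By pigeonhole, put each drawn token into a box by colour. The largest draw with every box below 8 takes min(count, 7) from each colour; colours with fewer than 7 contribute all they have.
Σ min(cᵢ, 7) = 2 + 7 + 7 + 7 + 4 + 7 + 7 = 41.
Draw number 41 + 1 = 42 must push one box to 8.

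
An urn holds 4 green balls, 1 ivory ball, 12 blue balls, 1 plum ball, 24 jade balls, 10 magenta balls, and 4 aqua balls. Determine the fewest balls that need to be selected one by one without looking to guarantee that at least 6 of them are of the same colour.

By pigeonhole, put each drawn ball into a box by colour. The largest draw with every box below 6 takes min(count, 5) from each colour; colours with fewer than 5 contribute all they have.
Σ min(cᵢ, 5) = 4 + 1 + 5 + 1 + 5 + 5 + 4 = 25.
Draw number 25 + 1 = 26 must push one box to 6.

26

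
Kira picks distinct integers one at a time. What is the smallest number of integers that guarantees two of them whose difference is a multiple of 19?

Integers whose pairwise differences are multiples of 19 are exactly those sharing a remainder mod 19. By pigeonhole, the 19 residue classes mod 19 are the pigeonholes.
With 19 integers one could put 1 in each residue class and have no class reach 2.
The 20th integer pushes some class to 2, so 19·1 + 1 = 20.

20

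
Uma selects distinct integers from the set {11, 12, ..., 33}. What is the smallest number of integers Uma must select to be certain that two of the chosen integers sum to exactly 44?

A set avoiding the sum 44 can contain at most one of each pair {x, 44−x}, plus the 1 element equal to its own complement.
The integers 22, …, 33 (12 of them) are such a set: any two sum to at least 22+23 = 45 > 44.
Any 13th integer completes one of the 11 pairs, so 13 choices force a sum of 44.

13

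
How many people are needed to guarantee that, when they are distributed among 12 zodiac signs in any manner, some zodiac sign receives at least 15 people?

169

With 168 people one could put exactly 14 in each of the 12 zodiac signs, and no zodiac sign would reach 15.
One more person must land in a zodiac sign that already has 14, giving it 15.
So 12 × 14 + 1 = 169 people are required.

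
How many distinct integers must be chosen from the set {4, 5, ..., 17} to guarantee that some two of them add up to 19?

A set avoiding the sum 19 can contain at most one of each pair {x, 19−x}, plus the 2 elements whose complement lies outside the range.
The integers 10, …, 17 (8 of them) are such a set: any two sum to at least 10+11 = 21 > 19.
By the pigeonhole principle, any 9th integer completes one of the 6 pairs, so 9 choices force a sum of 19.

9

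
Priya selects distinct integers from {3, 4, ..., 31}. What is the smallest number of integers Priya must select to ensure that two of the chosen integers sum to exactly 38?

18

Group the elements by complementary pair {x, 38−x}: {7,31}, {8,30}, {9,29}, …, giving 12 two-element pairs; the single value 19 (it cannot pair with itself since the integers are distinct); and 4 integers whose partner 38−x falls outside [3,31].
By pigeonhole, treating each of those 17 groups as a pigeonhole, one can pick one integer per group — 17 integers — with no two summing to 38.
The 18th integer lands in an occupied pair, forcing a sum of 38.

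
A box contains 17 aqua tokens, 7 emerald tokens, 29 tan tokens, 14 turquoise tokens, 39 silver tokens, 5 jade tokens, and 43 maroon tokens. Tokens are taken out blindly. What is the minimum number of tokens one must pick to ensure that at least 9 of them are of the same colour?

53

By the pigeonhole principle, the 7 colours are the holes; the tokens drawn are the pigeons.
To avoid 9 of any one colour, the worst case takes at most 8 of each colour, or every token of a colour that has fewer than 8.
That gives 8 + 7 + 8 + 8 + 8 + 5 + 8 = 52 tokens with no colour reaching 9.
The next token forces some colour to 9, so 52 + 1 = 53.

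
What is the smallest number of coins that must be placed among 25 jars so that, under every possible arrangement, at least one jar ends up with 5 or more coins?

101

With 100 coins one could put exactly 4 in each of the 25 jars, and no jar would reach 5.
Pigeonhole: one more coin must land in a jar that already has 4, giving it 5.
So 25 × 4 + 1 = 101 coins are required.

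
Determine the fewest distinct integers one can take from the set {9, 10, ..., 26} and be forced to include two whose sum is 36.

A set avoiding the sum 36 can contain at most one of each pair {x, 36−x}, plus the 2 elements whose complement lies outside the range or equal to its own complement.
The integers 9, …, 18 (10 of them) are such a set: any two sum to at least 9+10 = 19 and at most 17+18 = 35 < 36.
Any 11th integer completes one of the 8 pairs, so 11 choices force a sum of 36.

11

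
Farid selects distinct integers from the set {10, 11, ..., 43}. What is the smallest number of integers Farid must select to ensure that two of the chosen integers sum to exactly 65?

A set avoiding the sum 65 can contain at most one of each pair {x, 65−x}, plus the 12 elements whose complement lies outside the range.
The integers 10, …, 32 (23 of them) are such a set: any two sum to at least 10+11 = 21 and at most 31+32 = 63 < 65.
Pigeonhole: any 24th integer completes one of the 11 pairs, so 24 choices force a sum of 65.

24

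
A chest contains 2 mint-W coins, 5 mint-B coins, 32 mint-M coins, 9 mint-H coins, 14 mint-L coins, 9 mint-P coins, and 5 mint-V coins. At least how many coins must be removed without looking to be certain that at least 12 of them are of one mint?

53

An adversary could hand out at most 11 coins per mint (5 mints run out sooner): 2 + 5 + 11 + 9 + 11 + 9 + 5 = 52 coins and still no mint has 12.
One more coin lands in a mint already at 11, so 53 draws are enough and 52 are not.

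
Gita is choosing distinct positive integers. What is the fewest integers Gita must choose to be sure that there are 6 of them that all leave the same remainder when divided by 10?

By the pigeonhole principle, the 10 residue classes mod 10 are the pigeonholes.
With 50 integers one could put 5 in each residue class and have no class reach 6.
The 51st integer pushes some class to 6, so 10·5 + 1 = 51.

51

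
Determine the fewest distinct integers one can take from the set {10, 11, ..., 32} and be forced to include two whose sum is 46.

Group the elements by complementary pair {x, 46−x}: {14,32}, {15,31}, {16,30}, …, giving 9 two-element pairs; the single value 23 (it cannot pair with itself since the integers are distinct); and 4 integers whose partner 46−x falls outside [10,32].
By pigeonhole, treating each of those 14 groups as a pigeonhole, one can pick one integer per group — 14 integers — with no two summing to 46.
The 15th integer lands in an occupied pair, forcing a sum of 46.

15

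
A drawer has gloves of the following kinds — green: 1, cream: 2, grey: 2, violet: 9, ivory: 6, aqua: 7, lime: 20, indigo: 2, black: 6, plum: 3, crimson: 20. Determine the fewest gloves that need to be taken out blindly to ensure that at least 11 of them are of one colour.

59

By the pigeonhole principle, put each drawn glove into a box by colour. The largest draw with every box below 11 takes min(count, 10) from each colour; colours with fewer than 10 contribute all they have.
Σ min(cᵢ, 10) = 1 + 2 + 2 + 9 + 6 + 7 + 10 + 2 + 6 + 3 + 10 = 58.
Draw number 58 + 1 = 59 must push one box to 11.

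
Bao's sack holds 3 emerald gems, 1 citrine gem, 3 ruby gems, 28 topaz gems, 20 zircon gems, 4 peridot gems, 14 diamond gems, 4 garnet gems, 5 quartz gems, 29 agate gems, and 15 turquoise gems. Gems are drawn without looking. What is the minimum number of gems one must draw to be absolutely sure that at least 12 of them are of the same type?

Put each drawn gem into a box by type. The largest draw with every box below 12 takes min(count, 11) from each type; types with fewer than 11 contribute all they have.
Σ min(cᵢ, 11) = 3 + 1 + 3 + 11 + 11 + 4 + 11 + 4 + 5 + 11 + 11 = 75.
Draw number 75 + 1 = 76 must push one box to 12.

76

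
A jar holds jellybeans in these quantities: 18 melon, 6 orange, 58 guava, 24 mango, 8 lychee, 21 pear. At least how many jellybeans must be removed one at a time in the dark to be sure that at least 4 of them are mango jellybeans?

In the worst case for collecting mango jellybeans, every non-mango jellybean comes out first.
There are 18 + 6 + 58 + 8 + 21 = 111 non-mango jellybeans altogether.
After those, each further jellybean must be mango, so 111 + 4 = 115 draws guarantee 4 mango jellybeans.

115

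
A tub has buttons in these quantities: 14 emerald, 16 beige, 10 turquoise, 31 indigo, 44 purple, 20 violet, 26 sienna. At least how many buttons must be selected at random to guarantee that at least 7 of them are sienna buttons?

142

In the worst case for collecting sienna buttons, every non-sienna button comes out first.
There are 14 + 16 + 10 + 31 + 44 + 20 = 135 non-sienna buttons altogether.
After those, each further button must be sienna, so 135 + 7 = 142 draws guarantee 7 sienna buttons.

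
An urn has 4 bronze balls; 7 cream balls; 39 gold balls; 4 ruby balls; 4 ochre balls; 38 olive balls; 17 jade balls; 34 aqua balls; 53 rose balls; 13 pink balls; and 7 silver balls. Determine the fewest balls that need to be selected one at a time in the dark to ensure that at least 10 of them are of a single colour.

An adversary could hand out at most 9 balls per colour (5 colours run out sooner): 4 + 7 + 9 + 4 + 4 + 9 + 9 + 9 + 9 + 9 + 7 = 80 balls and still no colour has 10.
One more ball lands in a colour already at 9, so 81 draws are enough and 80 are not.

81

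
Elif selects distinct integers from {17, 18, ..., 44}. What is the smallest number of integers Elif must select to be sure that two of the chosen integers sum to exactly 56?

18

A set avoiding the sum 56 can contain at most one of each pair {x, 56−x}, plus the 6 elements whose complement lies outside the range or equal to its own complement.
The integers 28, …, 44 (17 of them) are such a set: any two sum to at least 28+29 = 57 > 56.
Any 18th integer completes one of the 11 pairs, so 18 choices force a sum of 56.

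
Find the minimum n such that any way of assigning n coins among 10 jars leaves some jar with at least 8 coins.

With 70 coins one could put exactly 7 in each of the 10 jars, and no jar would reach 8.
By the pigeonhole principle, one more coin must land in a jar that already has 7, giving it 8.
So 10 × 7 + 1 = 71 coins are required.

71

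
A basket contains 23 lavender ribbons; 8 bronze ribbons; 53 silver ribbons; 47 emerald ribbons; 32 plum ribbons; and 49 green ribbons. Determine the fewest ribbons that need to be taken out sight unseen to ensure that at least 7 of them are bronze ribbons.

In the worst case for collecting bronze ribbons, every non-bronze ribbon comes out first.
There are 23 + 53 + 47 + 32 + 49 = 204 non-bronze ribbons altogether.
After those, each further ribbon must be bronze, so 204 + 7 = 211 draws guarantee 7 bronze ribbons.

211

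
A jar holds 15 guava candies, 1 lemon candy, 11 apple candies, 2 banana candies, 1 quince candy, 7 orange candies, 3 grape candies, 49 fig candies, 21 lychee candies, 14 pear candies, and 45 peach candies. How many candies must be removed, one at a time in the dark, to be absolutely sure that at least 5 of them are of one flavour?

36

An adversary could hand out at most 4 candies per flavour (4 flavours run out sooner): 4 + 1 + 4 + 2 + 1 + 4 + 3 + 4 + 4 + 4 + 4 = 35 candies and still no flavour has 5.
One more candy lands in a flavour already at 4, so 36 draws are enough and 35 are not.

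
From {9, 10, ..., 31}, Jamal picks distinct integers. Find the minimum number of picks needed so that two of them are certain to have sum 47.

16

Group the elements by complementary pair {x, 47−x}: {16,31}, {17,30}, {18,29}, …, giving 8 two-element pairs and 7 integers whose partner 47−x falls outside [9,31].
Treating each of those 15 groups as a pigeonhole, one can pick one integer per group — 15 integers — with no two summing to 47.
The 16th integer lands in an occupied pair, forcing a sum of 47.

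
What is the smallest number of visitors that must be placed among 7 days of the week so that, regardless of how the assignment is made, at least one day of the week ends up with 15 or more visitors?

With 98 visitors one could put exactly 14 in each of the 7 days of the week, and no day of the week would reach 15.
By the pigeonhole principle, one more visitor must land in a day of the week that already has 14, giving it 15.
So 7 × 14 + 1 = 99 visitors are required.

99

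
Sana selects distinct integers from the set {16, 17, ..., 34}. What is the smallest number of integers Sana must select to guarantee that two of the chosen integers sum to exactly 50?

11

A set avoiding the sum 50 can contain at most one of each pair {x, 50−x}, plus the 1 element equal to its own complement.
The integers 25, …, 34 (10 of them) are such a set: any two sum to at least 25+26 = 51 > 50.
By pigeonhole, any 11th integer completes one of the 9 pairs, so 11 choices force a sum of 50.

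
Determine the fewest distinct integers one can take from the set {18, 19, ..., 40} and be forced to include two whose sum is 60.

Group the elements by complementary pair {x, 60−x}: {20,40}, {21,39}, {22,38}, …, giving 10 two-element pairs, the single value 30 (it cannot pair with itself since the integers are distinct), and 2 integers whose partner 60−x falls outside [18,40].
Treating each of those 13 groups as a pigeonhole, one can pick one integer per group — 13 integers — with no two summing to 60.
The 14th integer lands in an occupied pair, forcing a sum of 60.

14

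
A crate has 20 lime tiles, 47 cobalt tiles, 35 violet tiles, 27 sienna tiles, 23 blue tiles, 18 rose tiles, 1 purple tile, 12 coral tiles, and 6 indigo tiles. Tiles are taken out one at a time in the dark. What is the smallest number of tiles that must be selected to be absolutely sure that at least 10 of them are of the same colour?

Put each drawn tile into a box by colour. The largest draw with every box below 10 takes min(count, 9) from each colour; colours with fewer than 9 contribute all they have.
Σ min(cᵢ, 9) = 9 + 9 + 9 + 9 + 9 + 9 + 1 + 9 + 6 = 70.
Draw number 70 + 1 = 71 must push one box to 10.

71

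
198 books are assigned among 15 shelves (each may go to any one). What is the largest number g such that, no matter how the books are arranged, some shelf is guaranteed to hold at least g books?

14

By the pigeonhole principle, the 15 shelves are the holes and the 198 books are the pigeons.
If every shelf held at most 13 books, the total would be at most 15 × 13 = 195, which is less than 198.
So some shelf holds at least ⌈198/15⌉ = 14 books.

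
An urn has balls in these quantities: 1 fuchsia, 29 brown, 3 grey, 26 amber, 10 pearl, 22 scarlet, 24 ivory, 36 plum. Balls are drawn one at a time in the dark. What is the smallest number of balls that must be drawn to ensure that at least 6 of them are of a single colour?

An adversary could hand out at most 5 balls per colour (fuchsia, grey run out sooner): 1 + 5 + 3 + 5 + 5 + 5 + 5 + 5 = 34 balls and still no colour has 6.
One more ball lands in a colour already at 5, so 35 draws are enough and 34 are not.

35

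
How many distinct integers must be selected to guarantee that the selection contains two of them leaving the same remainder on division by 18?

By pigeonhole, the 18 residue classes mod 18 are the pigeonholes.
With 18 integers one could put 1 in each residue class and have no class reach 2.
The 19th integer pushes some class to 2, so 18·1 + 1 = 19.

19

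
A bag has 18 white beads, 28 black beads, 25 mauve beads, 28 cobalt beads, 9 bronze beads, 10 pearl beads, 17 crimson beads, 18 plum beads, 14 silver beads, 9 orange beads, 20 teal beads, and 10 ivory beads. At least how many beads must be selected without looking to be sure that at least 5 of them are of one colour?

An adversary could hand out at most 4 beads per colour: 4 + 4 + 4 + 4 + 4 + 4 + 4 + 4 + 4 + 4 + 4 + 4 = 48 beads and still no colour has 5.
One more bead lands in a colour already at 4, so 49 draws are enough and 48 are not.

49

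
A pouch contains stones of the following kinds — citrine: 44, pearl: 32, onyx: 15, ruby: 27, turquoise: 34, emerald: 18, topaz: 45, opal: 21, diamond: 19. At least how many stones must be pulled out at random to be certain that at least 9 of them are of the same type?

73

Pigeonhole: put each drawn stone into a box by type. The largest draw with every box below 9 takes min(count, 8) from each type.
Σ min(cᵢ, 8) = 8 + 8 + 8 + 8 + 8 + 8 + 8 + 8 + 8 = 72.
Draw number 72 + 1 = 73 must push one box to 9.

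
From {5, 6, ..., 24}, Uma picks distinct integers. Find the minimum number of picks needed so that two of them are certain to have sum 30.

12

Two chosen integers sum to 30 exactly when both halves of some pair {x, 30−x} with 6 ≤ x ≤ 30−x ≤ 24 are chosen — 9 such pairs.
The remaining 2 elements (those with no distinct partner in range) can never complete a 30-sum, so the worst case takes all of them and one from each pair: 2 + 9 = 11.
By pigeonhole, the 12th integer has to be the second member of some pair, so 11 + 1 = 12.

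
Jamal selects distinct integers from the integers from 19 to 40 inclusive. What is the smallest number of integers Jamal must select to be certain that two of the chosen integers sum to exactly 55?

14

Two chosen integers sum to 55 exactly when both halves of some pair {x, 55−x} with 19 ≤ x ≤ 55−x ≤ 36 are chosen — 9 such pairs.
The remaining 4 elements (those with no distinct partner in range) can never complete a 55-sum, so the worst case takes all of them and one from each pair: 4 + 9 = 13.
By pigeonhole, the 14th integer has to be the second member of some pair, so 13 + 1 = 14.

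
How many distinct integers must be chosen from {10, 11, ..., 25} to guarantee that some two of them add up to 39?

Two chosen integers sum to 39 exactly when both halves of some pair {x, 39−x} with 14 ≤ x ≤ 39−x ≤ 25 are chosen — 6 such pairs.
The remaining 4 elements (those with no distinct partner in range) can never complete a 39-sum, so the worst case takes all of them and one from each pair: 4 + 6 = 10.
The 11th integer has to be the second member of some pair, so 10 + 1 = 11.

11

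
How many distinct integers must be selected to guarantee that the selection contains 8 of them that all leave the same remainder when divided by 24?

The 24 residue classes mod 24 are the pigeonholes.
With 168 integers one could put 7 in each residue class and have no class reach 8.
The 169th integer pushes some class to 8, so 24·7 + 1 = 169.

169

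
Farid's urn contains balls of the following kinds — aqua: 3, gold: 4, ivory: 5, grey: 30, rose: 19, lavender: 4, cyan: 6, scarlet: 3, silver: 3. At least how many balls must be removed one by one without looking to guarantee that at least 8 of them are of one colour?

An adversary could hand out at most 7 balls per colour (7 colours run out sooner): 3 + 4 + 5 + 7 + 7 + 4 + 6 + 3 + 3 = 42 balls and still no colour has 8.
One more ball lands in a colour already at 7, so 43 draws are enough and 42 are not.

43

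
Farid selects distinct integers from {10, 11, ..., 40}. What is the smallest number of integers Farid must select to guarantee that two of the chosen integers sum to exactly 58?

21

Two chosen integers sum to 58 exactly when both halves of some pair {x, 58−x} with 18 ≤ x ≤ 58−x ≤ 40 are chosen — 11 such pairs.
The remaining 9 elements (those with no distinct partner in range) can never complete a 58-sum, so the worst case takes all of them and one from each pair: 9 + 11 = 20.
The 21st integer has to be the second member of some pair, so 20 + 1 = 21.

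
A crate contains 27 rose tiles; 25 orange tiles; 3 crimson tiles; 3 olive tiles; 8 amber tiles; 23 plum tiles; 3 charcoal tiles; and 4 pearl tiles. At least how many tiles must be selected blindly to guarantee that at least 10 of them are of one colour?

49

The 8 colours are the holes; the tiles drawn are the pigeons.
To avoid 10 of any one colour, the worst case takes at most 9 of each colour, or every tile of a colour that has fewer than 9.
That gives 9 + 9 + 3 + 3 + 8 + 9 + 3 + 4 = 48 tiles with no colour reaching 10.
The next tile forces some colour to 10, so 48 + 1 = 49.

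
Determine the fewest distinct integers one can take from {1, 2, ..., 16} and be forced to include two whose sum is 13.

Two chosen integers sum to 13 exactly when both halves of some pair {x, 13−x} with 1 ≤ x ≤ 13−x ≤ 12 are chosen — 6 such pairs.
The remaining 4 elements (those with no distinct partner in range) can never complete a 13-sum, so the worst case takes all of them and one from each pair: 4 + 6 = 10.
The 11th integer has to be the second member of some pair, so 10 + 1 = 11.

11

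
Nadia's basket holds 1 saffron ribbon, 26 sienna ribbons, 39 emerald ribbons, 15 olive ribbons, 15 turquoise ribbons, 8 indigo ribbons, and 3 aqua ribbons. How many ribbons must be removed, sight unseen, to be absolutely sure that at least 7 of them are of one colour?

An adversary could hand out at most 6 ribbons per colour (saffron, aqua run out sooner): 1 + 6 + 6 + 6 + 6 + 6 + 3 = 34 ribbons and still no colour has 7.
One more ribbon lands in a colour already at 6, so 35 draws are enough and 34 are not.

35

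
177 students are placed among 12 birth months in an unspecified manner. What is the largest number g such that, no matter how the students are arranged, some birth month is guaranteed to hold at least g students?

15

The 12 birth months are the holes and the 177 students are the pigeons.
If every birth month held at most 14 students, the total would be at most 12 × 14 = 168, which is less than 177.
So some birth month holds at least ⌈177/12⌉ = 15 students.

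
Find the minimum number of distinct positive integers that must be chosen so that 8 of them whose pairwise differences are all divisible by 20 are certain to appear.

Integers whose pairwise differences are multiples of 20 are exactly those sharing a remainder mod 20. Pigeonhole: the 20 residue classes mod 20 are the pigeonholes.
With 140 integers one could put 7 in each residue class and have no class reach 8.
The 141st integer pushes some class to 8, so 20·7 + 1 = 141.

141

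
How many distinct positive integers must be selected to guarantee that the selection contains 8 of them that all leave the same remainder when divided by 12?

85

Pigeonhole: the 12 residue classes mod 12 are the pigeonholes.
With 84 integers one could put 7 in each residue class and have no class reach 8.
The 85th integer pushes some class to 8, so 12·7 + 1 = 85.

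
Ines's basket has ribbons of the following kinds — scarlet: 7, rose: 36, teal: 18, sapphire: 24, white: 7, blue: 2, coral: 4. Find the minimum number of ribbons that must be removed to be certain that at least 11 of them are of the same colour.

By the pigeonhole principle, the 7 colours are the holes; the ribbons drawn are the pigeons.
To avoid 11 of any one colour, the worst case takes at most 10 of each colour, or every ribbon of a colour that has fewer than 10.
That gives 7 + 10 + 10 + 10 + 7 + 2 + 4 = 50 ribbons with no colour reaching 11.
The next ribbon forces some colour to 11, so 50 + 1 = 51.

51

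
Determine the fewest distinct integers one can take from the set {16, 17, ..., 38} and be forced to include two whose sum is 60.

16

A set avoiding the sum 60 can contain at most one of each pair {x, 60−x}, plus the 7 elements whose complement lies outside the range or equal to its own complement.
The integers 16, …, 30 (15 of them) are such a set: any two sum to at least 16+17 = 33 and at most 29+30 = 59 < 60.
By pigeonhole, any 16th integer completes one of the 8 pairs, so 16 choices force a sum of 60.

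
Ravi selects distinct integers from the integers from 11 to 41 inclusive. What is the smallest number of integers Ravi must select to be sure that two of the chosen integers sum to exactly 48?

19

Two chosen integers sum to 48 exactly when both halves of some pair {x, 48−x} with 11 ≤ x ≤ 48−x ≤ 37 are chosen — 13 such pairs.
The remaining 5 elements (those with no distinct partner in range) can never complete a 48-sum, so the worst case takes all of them and one from each pair: 5 + 13 = 18.
The 19th integer has to be the second member of some pair, so 18 + 1 = 19.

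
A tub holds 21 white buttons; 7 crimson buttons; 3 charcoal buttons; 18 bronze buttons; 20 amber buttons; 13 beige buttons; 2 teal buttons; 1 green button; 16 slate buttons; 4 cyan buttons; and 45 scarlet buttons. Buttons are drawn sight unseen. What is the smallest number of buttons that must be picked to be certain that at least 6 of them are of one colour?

46

By the pigeonhole principle, put each drawn button into a box by colour. The largest draw with every box below 6 takes min(count, 5) from each colour; colours with fewer than 5 contribute all they have.
Σ min(cᵢ, 5) = 5 + 5 + 3 + 5 + 5 + 5 + 2 + 1 + 5 + 4 + 5 = 45.
Draw number 45 + 1 = 46 must push one box to 6.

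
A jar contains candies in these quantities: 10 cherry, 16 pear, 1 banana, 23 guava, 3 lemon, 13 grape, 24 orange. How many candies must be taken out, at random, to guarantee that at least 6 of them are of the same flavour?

The 7 flavours are the holes; the candies drawn are the pigeons.
To avoid 6 of any one flavour, the worst case takes at most 5 of each flavour, or every candy of a flavour that has fewer than 5.
That gives 5 + 5 + 1 + 5 + 3 + 5 + 5 = 29 candies with no flavour reaching 6.
The next candy forces some flavour to 6, so 29 + 1 = 30.

30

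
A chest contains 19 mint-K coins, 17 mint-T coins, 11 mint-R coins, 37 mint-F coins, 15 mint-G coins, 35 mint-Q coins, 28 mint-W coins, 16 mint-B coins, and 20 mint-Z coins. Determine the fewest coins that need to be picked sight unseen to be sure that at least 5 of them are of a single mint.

37

Pigeonhole: the 9 mints are the holes; the coins drawn are the pigeons.
To avoid 5 of any one mint, the worst case takes at most 4 of each mint.
That gives 4 + 4 + 4 + 4 + 4 + 4 + 4 + 4 + 4 = 36 coins with no mint reaching 5.
The next coin forces some mint to 5, so 36 + 1 = 37.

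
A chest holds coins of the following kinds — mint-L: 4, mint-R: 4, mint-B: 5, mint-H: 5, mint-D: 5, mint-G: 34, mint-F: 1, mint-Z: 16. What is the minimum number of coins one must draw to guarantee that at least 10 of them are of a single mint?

43

An adversary could hand out at most 9 coins per mint (6 mints run out sooner): 4 + 4 + 5 + 5 + 5 + 9 + 1 + 9 = 42 coins and still no mint has 10.
By the pigeonhole principle, one more coin lands in a mint already at 9, so 43 draws are enough and 42 are not.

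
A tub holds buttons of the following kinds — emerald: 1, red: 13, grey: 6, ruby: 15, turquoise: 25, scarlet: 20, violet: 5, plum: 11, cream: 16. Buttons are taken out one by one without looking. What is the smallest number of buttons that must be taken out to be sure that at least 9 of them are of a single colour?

61

By pigeonhole, put each drawn button into a box by colour. The largest draw with every box below 9 takes min(count, 8) from each colour; colours with fewer than 8 contribute all they have.
Σ min(cᵢ, 8) = 1 + 8 + 6 + 8 + 8 + 8 + 5 + 8 + 8 = 60.
Draw number 60 + 1 = 61 must push one box to 9.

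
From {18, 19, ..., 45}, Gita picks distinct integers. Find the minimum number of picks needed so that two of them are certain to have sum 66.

A set avoiding the sum 66 can contain at most one of each pair {x, 66−x}, plus the 4 elements whose complement lies outside the range or equal to its own complement.
The integers 18, …, 33 (16 of them) are such a set: any two sum to at least 18+19 = 37 and at most 32+33 = 65 < 66.
Pigeonhole: any 17th integer completes one of the 12 pairs, so 17 choices force a sum of 66.

17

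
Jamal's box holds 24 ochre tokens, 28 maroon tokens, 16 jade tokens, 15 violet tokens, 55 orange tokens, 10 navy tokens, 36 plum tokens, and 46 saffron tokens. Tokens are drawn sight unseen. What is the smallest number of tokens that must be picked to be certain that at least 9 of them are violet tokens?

In the worst case for collecting violet tokens, every non-violet token comes out first.
There are 24 + 28 + 16 + 55 + 10 + 36 + 46 = 215 non-violet tokens altogether.
After those, each further token must be violet, so 215 + 9 = 224 draws guarantee 9 violet tokens.

224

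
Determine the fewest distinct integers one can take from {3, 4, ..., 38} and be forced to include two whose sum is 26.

27

Group the elements by complementary pair {x, 26−x}: {3,23}, {4,22}, {5,21}, …, giving 10 two-element pairs, the single value 13 (it cannot pair with itself since the integers are distinct), and 15 integers whose partner 26−x falls outside [3,38].
By the pigeonhole principle, treating each of those 26 groups as a pigeonhole, one can pick one integer per group — 26 integers — with no two summing to 26.
The 27th integer lands in an occupied pair, forcing a sum of 26.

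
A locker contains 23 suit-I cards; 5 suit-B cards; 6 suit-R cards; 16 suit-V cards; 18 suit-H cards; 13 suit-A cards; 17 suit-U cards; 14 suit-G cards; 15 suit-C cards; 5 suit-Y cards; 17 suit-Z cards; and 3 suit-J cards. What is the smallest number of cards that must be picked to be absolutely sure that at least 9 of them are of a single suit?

84

Put each drawn card into a box by suit. The largest draw with every box below 9 takes min(count, 8) from each suit; suits with fewer than 8 contribute all they have.
Σ min(cᵢ, 8) = 8 + 5 + 6 + 8 + 8 + 8 + 8 + 8 + 8 + 5 + 8 + 3 = 83.
Draw number 83 + 1 = 84 must push one box to 9.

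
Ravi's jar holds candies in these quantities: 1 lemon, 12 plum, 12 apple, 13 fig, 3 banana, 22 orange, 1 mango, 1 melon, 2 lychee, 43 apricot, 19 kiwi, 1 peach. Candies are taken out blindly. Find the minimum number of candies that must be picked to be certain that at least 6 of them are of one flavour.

40

By the pigeonhole principle, put each drawn candy into a box by flavour. The largest draw with every box below 6 takes min(count, 5) from each flavour; flavours with fewer than 5 contribute all they have.
Σ min(cᵢ, 5) = 1 + 5 + 5 + 5 + 3 + 5 + 1 + 1 + 2 + 5 + 5 + 1 = 39.
Draw number 39 + 1 = 40 must push one box to 6.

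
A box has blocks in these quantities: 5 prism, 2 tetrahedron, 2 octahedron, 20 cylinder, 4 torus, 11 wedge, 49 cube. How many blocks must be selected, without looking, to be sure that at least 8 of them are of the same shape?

Put each drawn block into a box by shape. The largest draw with every box below 8 takes min(count, 7) from each shape; shapes with fewer than 7 contribute all they have.
Σ min(cᵢ, 7) = 5 + 2 + 2 + 7 + 4 + 7 + 7 = 34.
Draw number 34 + 1 = 35 must push one box to 8.

35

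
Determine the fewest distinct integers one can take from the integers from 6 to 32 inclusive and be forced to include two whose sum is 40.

16

Group the elements by complementary pair {x, 40−x}: {8,32}, {9,31}, {10,30}, …, giving 12 two-element pairs, the single value 20 (it cannot pair with itself since the integers are distinct), and 2 integers whose partner 40−x falls outside [6,32].
By the pigeonhole principle, treating each of those 15 groups as a pigeonhole, one can pick one integer per group — 15 integers — with no two summing to 40.
The 16th integer lands in an occupied pair, forcing a sum of 40.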